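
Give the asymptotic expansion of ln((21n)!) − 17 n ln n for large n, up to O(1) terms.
ln((21n)!) − 17 n ln n = 4 n ln n + 21(ln 21 − 1) n + (1/2) ln(2π·21n) + O(1/n)

Stirling: ln((21n)!) = 21n ln(21n) − 21n + (1/2) ln(2π·21n) + O(1/n).
Expand 21n ln(21n) = 21n (ln n + ln 21) = 21n ln n + 21n ln 21.
Subtract 17n ln n: leading term is (21 − 17) n ln n = 4 n ln n. The next term is 21n ln 21 − 21n = 21(ln 21 − 1) n. Then the (1/2) ln(2π·21n) correction.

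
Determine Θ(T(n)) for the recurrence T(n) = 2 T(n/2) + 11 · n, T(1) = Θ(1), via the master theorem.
T(n) = Θ(n log n)

log_2 2 = 1, and f(n) = 11 · n = Θ(n^(log_2 2)). This is Case 2 of the master theorem: T(n) = Θ(f(n) · log n) = Θ(n log n).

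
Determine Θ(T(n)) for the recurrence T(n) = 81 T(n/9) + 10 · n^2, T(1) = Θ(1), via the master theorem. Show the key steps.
T(n) = Θ(n^2 log n)

log_9 81 = 2, and f(n) = 10 · n^2 = Θ(n^(log_9 81)). This is Case 2 of the master theorem: T(n) = Θ(f(n) · log n) = Θ(n^2 log n).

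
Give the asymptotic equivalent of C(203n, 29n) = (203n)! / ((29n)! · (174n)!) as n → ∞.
C(203n, 29n) ~ (823543/46656)^(29n) · sqrt(7/(12π·29n))

Write N = 29n. Apply Stirling to each factorial:
  (7N)! ~ sqrt(2π·7N) · (7N/e)^(7N),
  N! ~ sqrt(2π N) · (N/e)^N,
  (6N)! ~ sqrt(2π·6N) · (6N/e)^(6N).
The exponential factors combine to (7N)^(7N) / (N^N · (6N)^(6N)) = 7^(7N)/6^(6N) = (7^7/6^6)^N = (823543/46656)^N.
The square-root prefactors combine to sqrt(2π·7N) / (sqrt(2π N)·sqrt(2π·6N)) = sqrt(7 / (2π·6·N)) = sqrt(7/(12π·29n)).
Substituting N = 29n: C(203n, 29n) ~ (823543/46656)^(29n) · sqrt(7/(12π·29n)).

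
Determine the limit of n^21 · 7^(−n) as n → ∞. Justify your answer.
lim = 0

Exponentials with base > 1 dominate every fixed polynomial: for any fixed c, n^c / 7^n → 0 as n → ∞ (e.g. by the ratio test, or by writing 7^n = e^(n ln 7) and noting e^(n ln 7) / n^c → ∞). Hence n^21 · 7^(−n) = n^21 / 7^n → 0.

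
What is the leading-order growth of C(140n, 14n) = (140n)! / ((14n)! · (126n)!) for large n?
C(140n, 14n) ~ (10000000000/387420489)^(14n) · sqrt(5/(9π·14n))

Write N = 14n. Apply Stirling to each factorial:
  (10N)! ~ sqrt(2π·10N) · (10N/e)^(10N),
  N! ~ sqrt(2π N) · (N/e)^N,
  (9N)! ~ sqrt(2π·9N) · (9N/e)^(9N).
The exponential factors combine to (10N)^(10N) / (N^N · (9N)^(9N)) = 10^(10N)/9^(9N) = (10^10/9^9)^N = (10000000000/387420489)^N.
The square-root prefactors combine to sqrt(2π·10N) / (sqrt(2π N)·sqrt(2π·9N)) = sqrt(10 / (2π·9·N)) = sqrt(5/(9π·14n)).
Substituting N = 14n: C(140n, 14n) ~ (10000000000/387420489)^(14n) · sqrt(5/(9π·14n)).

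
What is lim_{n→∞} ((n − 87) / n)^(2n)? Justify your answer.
lim = e^(−174)

Rewrite as (1 − 87/n)^(2n). By the standard limit (1 + x/n)^n → e^x, we have (1 − 87/n)^n → e^(−87), and raising to the 2nd power gives e^(−174).
More precisely, ln[(1 − 87/n)^(2n)] = 2n · ln(1 − 87/n) = 2n · (-87/n + O(1/n^2)) = -174 + O(1/n) → -174.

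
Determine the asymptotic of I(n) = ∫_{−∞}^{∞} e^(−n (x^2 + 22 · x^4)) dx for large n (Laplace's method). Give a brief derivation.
I(n) ~ sqrt(π/n)

φ(x) = x^2 + 22 · x^4 has its unique global minimum at x* = 0 (since φ'(x) = 2x + 88x^3 = 0 only at x = 0 for real x with both coefficients positive, and φ → ∞ as |x| → ∞). At x* = 0, φ(0) = 0 and φ''(0) = 2. Laplace's method then gives
  I(n) ~ sqrt(2π / (n · φ''(0))) · e^(−n φ(0)) = sqrt(2π / (2n)) = sqrt(π/n).
The 22 · x^4 term contributes only at subleading order (an O(1/n) relative correction).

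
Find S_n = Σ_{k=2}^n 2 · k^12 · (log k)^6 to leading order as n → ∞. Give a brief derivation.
S_n ~ 2 · n^13 · (log n)^6 / 13

By integral comparison, S_n = ∫_1^n 2 · x^12 · (log x)^6 dx + O(n^12 · (log n)^6). For the integral, the leading term of ∫_1^n x^12 (log x)^6 dx is n^13/13 · (log n)^6 (by repeated integration by parts; each step lowers the log-exponent and produces a relatively O(1/log n) correction). Hence S_n ~ 2 · n^13 · (log n)^6 / 13.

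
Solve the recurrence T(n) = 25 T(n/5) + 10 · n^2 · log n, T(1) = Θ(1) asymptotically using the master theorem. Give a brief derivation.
T(n) = Θ(n^2 · (log n)^2)

Here log_5 25 = 2 and f(n) = 10 · n^2 · log n = Θ(n^(log_5 25) · (log n)^1). This is the extended Case 2 of the master theorem (f matches the critical exponent up to log factors), giving T(n) = Θ(n^(log_5 25) · (log n)^(1+1)) = Θ(n^2 · (log n)^2).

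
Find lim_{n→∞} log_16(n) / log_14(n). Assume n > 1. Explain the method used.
lim = ln(14) / ln(16) = log_16(14)

Change of base: log_16(n) = ln n / ln 16 and log_14(n) = ln n / ln 14. The ratio is (ln n / ln 16) · (ln 14 / ln n) = ln 14 / ln 16, a constant independent of n. So the limit is ln 14 / ln 16 = log_16(14).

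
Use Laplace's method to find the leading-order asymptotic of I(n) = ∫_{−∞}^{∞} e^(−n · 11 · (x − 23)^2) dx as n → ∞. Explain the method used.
I(n) = sqrt(π/(11n))

Here φ(x) = 11 · (x − 23)^2 has its unique minimum at x* = 23 with φ(x*) = 0 and φ''(x*) = 22. Laplace's method gives
  I(n) ~ e^(−n φ(x*)) · sqrt(2π / (n · φ''(x*))) = sqrt(2π / (22n)) = sqrt(π/(11n)).
This is exact: substituting u = (x − 23)·sqrt(11n) gives I(n) = (1/sqrt(11n)) ∫_{−∞}^{∞} e^(−u^2) du = sqrt(π/(11n)).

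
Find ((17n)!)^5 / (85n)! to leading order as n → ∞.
((17n)!)^5/(85n)! ~ ((2π·17n)^(4/2) / sqrt(5)) · 5^(−5·17n)  →  0

Write N = 17n. Stirling: N! ~ sqrt(2π N)(N/e)^N and (5N)! ~ sqrt(2π·5N)·(5N/e)^(5N).
  (N!)^5/(5N)! ~ (2π N)^(5/2) (N/e)^(5N) / [sqrt(2π·5N) (5N/e)^(5N)]
     = (2π N)^(5/2) / sqrt(2π·5N) · (N/(5N))^(5N)
     = (2π N)^((5−1)/2) / sqrt(5) · 5^(−5N).
Since 5^5 > 1, the factor 5^(−5N) decays exponentially, so the ratio → 0. Substituting N = 17n gives the stated form.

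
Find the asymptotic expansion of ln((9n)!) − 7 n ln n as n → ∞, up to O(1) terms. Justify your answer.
ln((9n)!) − 7 n ln n = 2 n ln n + 9(ln 9 − 1) n + (1/2) ln(2π·9n) + O(1/n)

Stirling: ln((9n)!) = 9n ln(9n) − 9n + (1/2) ln(2π·9n) + O(1/n).
Expand 9n ln(9n) = 9n (ln n + ln 9) = 9n ln n + 9n ln 9.
Subtract 7n ln n: leading term is (9 − 7) n ln n = 2 n ln n. The next term is 9n ln 9 − 9n = 9(ln 9 − 1) n. Then the (1/2) ln(2π·9n) correction.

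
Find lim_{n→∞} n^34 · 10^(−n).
lim = 0

Exponentials with base > 1 dominate every fixed polynomial: for any fixed c, n^c / 10^n → 0 as n → ∞ (e.g. by the ratio test, or by writing 10^n = e^(n ln 10) and noting e^(n ln 10) / n^c → ∞). Hence n^34 · 10^(−n) = n^34 / 10^n → 0.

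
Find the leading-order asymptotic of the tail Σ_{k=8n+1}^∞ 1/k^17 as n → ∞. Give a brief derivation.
Σ_{k>8n} 1/k^17 ~ 1/(16 · (8n)^16)

Compare to the integral: ∫_{8n}^∞ x^(−17) dx = [−x^(−16)/16]_{8n}^∞ = 1/((17−1)·(8n)^16). Euler-Maclaurin then gives
  Σ_{k>8n} 1/k^17 = ∫_{8n}^∞ dx/x^17 − 1/(2·(8n)^17) + O(1/(8n)^18).
(Equivalently this is ζ(17) − Σ_{k≤8n} 1/k^17.)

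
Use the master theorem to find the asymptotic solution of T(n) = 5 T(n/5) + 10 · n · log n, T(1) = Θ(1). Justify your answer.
T(n) = Θ(n · (log n)^2)

Here log_5 5 = 1 and f(n) = 10 · n · log n = Θ(n^(log_5 5) · (log n)^1). This is the extended Case 2 of the master theorem (f matches the critical exponent up to log factors), giving T(n) = Θ(n^(log_5 5) · (log n)^(1+1)) = Θ(n · (log n)^2).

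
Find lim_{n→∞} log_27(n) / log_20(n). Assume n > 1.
lim = ln(20) / ln(27) = log_27(20)

Change of base: log_27(n) = ln n / ln 27 and log_20(n) = ln n / ln 20. The ratio is (ln n / ln 27) · (ln 20 / ln n) = ln 20 / ln 27, a constant independent of n. So the limit is ln 20 / ln 27 = log_27(20).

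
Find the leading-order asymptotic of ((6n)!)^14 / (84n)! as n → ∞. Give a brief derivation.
((6n)!)^14/(84n)! ~ ((2π·6n)^(13/2) / sqrt(14)) · 14^(−14·6n)  →  0

Write N = 6n. Stirling: N! ~ sqrt(2π N)(N/e)^N and (14N)! ~ sqrt(2π·14N)·(14N/e)^(14N).
  (N!)^14/(14N)! ~ (2π N)^(14/2) (N/e)^(14N) / [sqrt(2π·14N) (14N/e)^(14N)]
     = (2π N)^(14/2) / sqrt(2π·14N) · (N/(14N))^(14N)
     = (2π N)^((14−1)/2) / sqrt(14) · 14^(−14N).
Since 14^14 > 1, the factor 14^(−14N) decays exponentially, so the ratio → 0. Substituting N = 6n gives the stated form.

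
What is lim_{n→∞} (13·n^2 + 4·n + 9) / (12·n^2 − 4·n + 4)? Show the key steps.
lim = 13/12

For large n the leading n^2 terms dominate both numerator and denominator. Dividing top and bottom by n^2, every other term tends to 0, leaving 13/12.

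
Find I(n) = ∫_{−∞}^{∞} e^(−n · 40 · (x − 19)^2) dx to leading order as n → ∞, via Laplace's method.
I(n) = sqrt(π/(40n))

Here φ(x) = 40 · (x − 19)^2 has its unique minimum at x* = 19 with φ(x*) = 0 and φ''(x*) = 80. Laplace's method gives
  I(n) ~ e^(−n φ(x*)) · sqrt(2π / (n · φ''(x*))) = sqrt(2π / (80n)) = sqrt(π/(40n)).
This is exact: substituting u = (x − 19)·sqrt(40n) gives I(n) = (1/sqrt(40n)) ∫_{−∞}^{∞} e^(−u^2) du = sqrt(π/(40n)).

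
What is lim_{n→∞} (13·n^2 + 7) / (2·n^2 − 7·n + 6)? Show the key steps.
lim = 13/2

For large n the leading n^2 terms dominate both numerator and denominator. Dividing top and bottom by n^2, every other term tends to 0, leaving 13/2.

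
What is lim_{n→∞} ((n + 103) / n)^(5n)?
lim = e^515

Rewrite as (1 + 103/n)^(5n). By the standard limit (1 + x/n)^n → e^x, we have (1 + 103/n)^n → e^103, and raising to the 5th power gives e^515.
More precisely, ln[(1 + 103/n)^(5n)] = 5n · ln(1 + 103/n) = 5n · (103/n + O(1/n^2)) = 515 + O(1/n) → 515.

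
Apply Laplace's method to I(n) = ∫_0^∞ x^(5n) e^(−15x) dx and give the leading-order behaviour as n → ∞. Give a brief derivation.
I(n) ~ (sqrt(2π·5n) / 15) · (5n/(15e))^(5n)

Write the integrand as exp(5n ln x − 15x) and set f(x) = 5n ln x − 15x. Then f'(x) = 5n/x − 15 = 0 at x* = 5n/15, and f''(x*) = −5n/x*^2 = −15^2/(5n). Laplace's method (interior maximum) gives
  I(n) ~ e^(f(x*)) · sqrt(2π / |f''(x*)|)
        = exp(5n ln(5n/15) − 5n) · sqrt(2π · 5n / 15^2)
        = (5n/15)^(5n) e^(−5n) · sqrt(2π·5n) / 15
        = (sqrt(2π·5n) / 15) · (5n/(15e))^(5n).
This matches Γ(5n+1)/15^(5n+1) with Stirling applied to Γ.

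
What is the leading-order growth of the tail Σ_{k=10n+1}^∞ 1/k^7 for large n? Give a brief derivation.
Σ_{k>10n} 1/k^7 ~ 1/(6 · (10n)^6)

Compare to the integral: ∫_{10n}^∞ x^(−7) dx = [−x^(−6)/6]_{10n}^∞ = 1/((7−1)·(10n)^6). Euler-Maclaurin then gives
  Σ_{k>10n} 1/k^7 = ∫_{10n}^∞ dx/x^7 − 1/(2·(10n)^7) + O(1/(10n)^8).
(Equivalently this is ζ(7) − Σ_{k≤10n} 1/k^7.)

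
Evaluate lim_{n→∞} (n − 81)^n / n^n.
lim = e^(−81)

Rewrite as (1 − 81/n)^(n). By the standard limit (1 + x/n)^n → e^x, we have (1 − 81/n)^n → e^(−81), and raising to the 1st power gives e^(−81).
More precisely, ln[(1 − 81/n)^(n)] = n · ln(1 − 81/n) = n · (-81/n + O(1/n^2)) = -81 + O(1/n) → -81.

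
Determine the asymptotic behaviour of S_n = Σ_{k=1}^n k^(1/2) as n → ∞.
S_n ~ (2/3) · n^(3/2)

Integral comparison: Σ_{k=1}^n k^(1/2) = ∫_0^n x^(1/2) dx + O(n^(1/2)). The integral is n^(1 + 1/2) / (1 + 1/2) = n^((1+2)/2) / ((1+2)/2) = (2/3) · n^(3/2).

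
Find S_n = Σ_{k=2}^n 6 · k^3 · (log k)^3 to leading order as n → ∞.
S_n ~ 3 · n^4 · (log n)^3 / 2

By integral comparison, S_n = ∫_1^n 6 · x^3 · (log x)^3 dx + O(n^3 · (log n)^3). For the integral, the leading term of ∫_1^n x^3 (log x)^3 dx is n^4/4 · (log n)^3 (by repeated integration by parts; each step lowers the log-exponent and produces a relatively O(1/log n) correction). Hence S_n ~ 3 · n^4 · (log n)^3 / 2.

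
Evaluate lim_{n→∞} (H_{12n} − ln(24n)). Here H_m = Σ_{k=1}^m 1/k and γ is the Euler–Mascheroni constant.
lim = −ln 2 + γ

By Euler-Maclaurin, H_m = ln m + γ + O(1/m). So
  H_{12n} − ln(24n) = ln(12n) + γ − ln(24n) + O(1/n)
                       = ln(12/24) + γ + O(1/n).
Hence the limit is ln(12/24) + γ (= −ln 2).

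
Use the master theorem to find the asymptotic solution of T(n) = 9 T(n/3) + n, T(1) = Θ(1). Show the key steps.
T(n) = Θ(n^2)

Master theorem: compare f(n) = n to n^(log_3 9) where log_3 9 = 2. Since 1 < log_3 9, we have f(n) = O(n^(log_3 9 − ε)) for some ε > 0 — Case 1. Hence T(n) = Θ(n^(log_3 9)) = Θ(n^2).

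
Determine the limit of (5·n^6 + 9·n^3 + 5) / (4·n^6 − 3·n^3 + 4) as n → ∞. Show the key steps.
lim = 5/4

For large n the leading n^6 terms dominate both numerator and denominator. Dividing top and bottom by n^6, every other term tends to 0, leaving 5/4.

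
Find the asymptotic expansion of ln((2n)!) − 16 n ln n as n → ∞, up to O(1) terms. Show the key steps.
ln((2n)!) − 16 n ln n = −14 n ln n + 2(ln 2 − 1) n + (1/2) ln(2π·2n) + O(1/n)

Stirling: ln((2n)!) = 2n ln(2n) − 2n + (1/2) ln(2π·2n) + O(1/n).
Expand 2n ln(2n) = 2n (ln n + ln 2) = 2n ln n + 2n ln 2.
Subtract 16n ln n: leading term is (2 − 16) n ln n = −14 n ln n. The next term is 2n ln 2 − 2n = 2(ln 2 − 1) n. Then the (1/2) ln(2π·2n) correction.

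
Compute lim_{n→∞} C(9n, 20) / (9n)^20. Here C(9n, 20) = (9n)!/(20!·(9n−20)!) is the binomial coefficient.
lim = 1/20! = 1/2432902008176640000

With N = 9n → ∞: C(N, 20) / N^20 = [N(N−1)…(N−19)] / (20! · N^20) = (1/20!) · 1 · (1 − 1/(9n)) · … · (1 − 19/(9n)). Each factor → 1 as N → ∞, so the limit is 1/20! = 1/2432902008176640000.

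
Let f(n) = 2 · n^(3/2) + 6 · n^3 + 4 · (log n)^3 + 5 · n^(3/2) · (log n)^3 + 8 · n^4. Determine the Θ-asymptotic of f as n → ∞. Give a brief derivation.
f(n) ∈ Θ(n^4)

Compare the terms by growth order. For large n, n^a · (log n)^b dominates n^a' · (log n)^b' iff a > a', or (a = a' and b > b'). Ranking the 5 terms shows the dominant one is 8 · n^4. Hence f(n) ∈ Θ(n^4).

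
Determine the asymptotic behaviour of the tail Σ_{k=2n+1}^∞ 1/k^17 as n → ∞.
Σ_{k>2n} 1/k^17 ~ 1/(16 · (2n)^16)

Compare to the integral: ∫_{2n}^∞ x^(−17) dx = [−x^(−16)/16]_{2n}^∞ = 1/((17−1)·(2n)^16). Euler-Maclaurin then gives
  Σ_{k>2n} 1/k^17 = ∫_{2n}^∞ dx/x^17 − 1/(2·(2n)^17) + O(1/(2n)^18).
(Equivalently this is ζ(17) − Σ_{k≤2n} 1/k^17.)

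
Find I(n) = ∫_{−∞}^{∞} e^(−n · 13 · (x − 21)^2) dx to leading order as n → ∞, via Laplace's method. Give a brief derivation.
I(n) = sqrt(π/(13n))

Here φ(x) = 13 · (x − 21)^2 has its unique minimum at x* = 21 with φ(x*) = 0 and φ''(x*) = 26. Laplace's method gives
  I(n) ~ e^(−n φ(x*)) · sqrt(2π / (n · φ''(x*))) = sqrt(2π / (26n)) = sqrt(π/(13n)).
This is exact: substituting u = (x − 21)·sqrt(13n) gives I(n) = (1/sqrt(13n)) ∫_{−∞}^{∞} e^(−u^2) du = sqrt(π/(13n)).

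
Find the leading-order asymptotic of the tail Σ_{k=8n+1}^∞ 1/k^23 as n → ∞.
Σ_{k>8n} 1/k^23 ~ 1/(22 · (8n)^22)

Compare to the integral: ∫_{8n}^∞ x^(−23) dx = [−x^(−22)/22]_{8n}^∞ = 1/((23−1)·(8n)^22). Euler-Maclaurin then gives
  Σ_{k>8n} 1/k^23 = ∫_{8n}^∞ dx/x^23 − 1/(2·(8n)^23) + O(1/(8n)^24).
(Equivalently this is ζ(23) − Σ_{k≤8n} 1/k^23.)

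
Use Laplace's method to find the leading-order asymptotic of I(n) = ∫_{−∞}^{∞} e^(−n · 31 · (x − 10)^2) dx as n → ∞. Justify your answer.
I(n) = sqrt(π/(31n))

Here φ(x) = 31 · (x − 10)^2 has its unique minimum at x* = 10 with φ(x*) = 0 and φ''(x*) = 62. Laplace's method gives
  I(n) ~ e^(−n φ(x*)) · sqrt(2π / (n · φ''(x*))) = sqrt(2π / (62n)) = sqrt(π/(31n)).
This is exact: substituting u = (x − 10)·sqrt(31n) gives I(n) = (1/sqrt(31n)) ∫_{−∞}^{∞} e^(−u^2) du = sqrt(π/(31n)).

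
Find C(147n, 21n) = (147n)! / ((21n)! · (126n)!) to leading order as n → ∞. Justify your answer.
C(147n, 21n) ~ (823543/46656)^(21n) · sqrt(7/(12π·21n))

Write N = 21n. Apply Stirling to each factorial:
  (7N)! ~ sqrt(2π·7N) · (7N/e)^(7N),
  N! ~ sqrt(2π N) · (N/e)^N,
  (6N)! ~ sqrt(2π·6N) · (6N/e)^(6N).
The exponential factors combine to (7N)^(7N) / (N^N · (6N)^(6N)) = 7^(7N)/6^(6N) = (7^7/6^6)^N = (823543/46656)^N.
The square-root prefactors combine to sqrt(2π·7N) / (sqrt(2π N)·sqrt(2π·6N)) = sqrt(7 / (2π·6·N)) = sqrt(7/(12π·21n)).
Substituting N = 21n: C(147n, 21n) ~ (823543/46656)^(21n) · sqrt(7/(12π·21n)).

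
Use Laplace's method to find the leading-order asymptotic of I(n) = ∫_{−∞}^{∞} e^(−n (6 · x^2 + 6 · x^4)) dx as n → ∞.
I(n) ~ sqrt(π/(6n))

φ(x) = 6 · x^2 + 6 · x^4 has its unique global minimum at x* = 0 (since φ'(x) = 12x + 24x^3 = 0 only at x = 0 for real x with both coefficients positive, and φ → ∞ as |x| → ∞). At x* = 0, φ(0) = 0 and φ''(0) = 12. Laplace's method then gives
  I(n) ~ sqrt(2π / (n · φ''(0))) · e^(−n φ(0)) = sqrt(2π / (12n)) = sqrt(π/(6n)).
The 6 · x^4 term contributes only at subleading order (an O(1/n) relative correction).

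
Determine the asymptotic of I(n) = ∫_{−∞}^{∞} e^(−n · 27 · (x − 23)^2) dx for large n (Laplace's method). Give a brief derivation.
I(n) = sqrt(π/(27n))

Here φ(x) = 27 · (x − 23)^2 has its unique minimum at x* = 23 with φ(x*) = 0 and φ''(x*) = 54. Laplace's method gives
  I(n) ~ e^(−n φ(x*)) · sqrt(2π / (n · φ''(x*))) = sqrt(2π / (54n)) = sqrt(π/(27n)).
This is exact: substituting u = (x − 23)·sqrt(27n) gives I(n) = (1/sqrt(27n)) ∫_{−∞}^{∞} e^(−u^2) du = sqrt(π/(27n)).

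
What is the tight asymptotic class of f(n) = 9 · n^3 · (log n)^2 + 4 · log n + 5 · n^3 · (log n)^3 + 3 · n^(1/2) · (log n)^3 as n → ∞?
f(n) ∈ Θ(n^3 · (log n)^3)

Compare the terms by growth order. For large n, n^a · (log n)^b dominates n^a' · (log n)^b' iff a > a', or (a = a' and b > b'). Ranking the 4 terms shows the dominant one is 5 · n^3 · (log n)^3. Hence f(n) ∈ Θ(n^3 · (log n)^3).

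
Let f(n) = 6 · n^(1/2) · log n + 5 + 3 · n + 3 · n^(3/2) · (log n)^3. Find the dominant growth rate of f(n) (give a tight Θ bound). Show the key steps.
f(n) ∈ Θ(n^(3/2) · (log n)^3)

Compare the terms by growth order. For large n, n^a · (log n)^b dominates n^a' · (log n)^b' iff a > a', or (a = a' and b > b'). Ranking the 4 terms shows the dominant one is 3 · n^(3/2) · (log n)^3. Hence f(n) ∈ Θ(n^(3/2) · (log n)^3).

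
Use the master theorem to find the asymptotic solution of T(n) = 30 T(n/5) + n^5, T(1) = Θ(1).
T(n) = Θ(n^5)

log_5 30 ≈ 2.113. f(n) = n^5 dominates n^(log_5 30) since 5 > 2.113, and the regularity condition a·f(n/b) = 30·(n/5)^5 = (30/3125)·n^5 ≤ c·f(n) holds with c = 30/3125 ≈ 0.0096 < 1. So this is Case 3: T(n) = Θ(f(n)) = Θ(n^5).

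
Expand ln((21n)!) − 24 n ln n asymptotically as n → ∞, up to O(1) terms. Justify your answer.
ln((21n)!) − 24 n ln n = −3 n ln n + 21(ln 21 − 1) n + (1/2) ln(2π·21n) + O(1/n)

Stirling: ln((21n)!) = 21n ln(21n) − 21n + (1/2) ln(2π·21n) + O(1/n).
Expand 21n ln(21n) = 21n (ln n + ln 21) = 21n ln n + 21n ln 21.
Subtract 24n ln n: leading term is (21 − 24) n ln n = −3 n ln n. The next term is 21n ln 21 − 21n = 21(ln 21 − 1) n. Then the (1/2) ln(2π·21n) correction.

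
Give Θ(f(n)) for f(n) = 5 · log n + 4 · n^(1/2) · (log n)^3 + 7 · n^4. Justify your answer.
f(n) ∈ Θ(n^4)

Compare the terms by growth order. For large n, n^a · (log n)^b dominates n^a' · (log n)^b' iff a > a', or (a = a' and b > b'). Ranking the 3 terms shows the dominant one is 7 · n^4. Hence f(n) ∈ Θ(n^4).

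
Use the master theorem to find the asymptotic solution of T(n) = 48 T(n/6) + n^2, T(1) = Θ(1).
T(n) = Θ(n^(log_6 48))

Master theorem: compare f(n) = n^2 to n^(log_6 48) where log_6 48 ≈ 2.161. Since 2 < log_6 48, we have f(n) = O(n^(log_6 48 − ε)) for some ε > 0 — Case 1. Hence T(n) = Θ(n^(log_6 48)).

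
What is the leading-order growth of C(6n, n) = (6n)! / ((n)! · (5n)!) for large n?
C(6n, n) ~ (46656/3125)^(n) · sqrt(3/(5π·n))

Write N = n. Apply Stirling to each factorial:
  (6N)! ~ sqrt(2π·6N) · (6N/e)^(6N),
  N! ~ sqrt(2π N) · (N/e)^N,
  (5N)! ~ sqrt(2π·5N) · (5N/e)^(5N).
The exponential factors combine to (6N)^(6N) / (N^N · (5N)^(5N)) = 6^(6N)/5^(5N) = (6^6/5^5)^N = (46656/3125)^N.
The square-root prefactors combine to sqrt(2π·6N) / (sqrt(2π N)·sqrt(2π·5N)) = sqrt(6 / (2π·5·N)) = sqrt(3/(5π·n)).
Substituting N = n: C(6n, n) ~ (46656/3125)^(n) · sqrt(3/(5π·n)).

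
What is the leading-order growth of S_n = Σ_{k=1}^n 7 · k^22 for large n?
S_n ~ 7 · n^23 / 23

By integral comparison (Euler-Maclaurin), Σ_{k=1}^n 7 · k^22 = 7 · ∫_0^n x^22 dx + O(n^22) = 7 · n^23/23 + O(n^22). (Equivalently, Faulhaber's formula gives the same leading term.)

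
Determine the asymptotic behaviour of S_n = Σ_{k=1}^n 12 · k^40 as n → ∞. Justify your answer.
S_n ~ 12 · n^41 / 41

By integral comparison (Euler-Maclaurin), Σ_{k=1}^n 12 · k^40 = 12 · ∫_0^n x^40 dx + O(n^40) = 12 · n^41/41 + O(n^40). (Equivalently, Faulhaber's formula gives the same leading term.)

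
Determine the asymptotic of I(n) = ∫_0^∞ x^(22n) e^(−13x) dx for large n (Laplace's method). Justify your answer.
I(n) ~ (sqrt(2π·22n) / 13) · (22n/(13e))^(22n)

Write the integrand as exp(22n ln x − 13x) and set f(x) = 22n ln x − 13x. Then f'(x) = 22n/x − 13 = 0 at x* = 22n/13, and f''(x*) = −22n/x*^2 = −13^2/(22n). Laplace's method (interior maximum) gives
  I(n) ~ e^(f(x*)) · sqrt(2π / |f''(x*)|)
        = exp(22n ln(22n/13) − 22n) · sqrt(2π · 22n / 13^2)
        = (22n/13)^(22n) e^(−22n) · sqrt(2π·22n) / 13
        = (sqrt(2π·22n) / 13) · (22n/(13e))^(22n).
This matches Γ(22n+1)/13^(22n+1) with Stirling applied to Γ.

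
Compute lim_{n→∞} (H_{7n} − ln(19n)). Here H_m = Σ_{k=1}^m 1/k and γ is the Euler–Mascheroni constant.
lim = ln(7/19) + γ

By Euler-Maclaurin, H_m = ln m + γ + O(1/m). So
  H_{7n} − ln(19n) = ln(7n) + γ − ln(19n) + O(1/n)
                       = ln(7/19) + γ + O(1/n).
Hence the limit is ln(7/19) + γ.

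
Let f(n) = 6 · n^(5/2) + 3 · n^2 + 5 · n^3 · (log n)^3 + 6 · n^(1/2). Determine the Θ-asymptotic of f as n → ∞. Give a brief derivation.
f(n) ∈ Θ(n^3 · (log n)^3)

Compare the terms by growth order. For large n, n^a · (log n)^b dominates n^a' · (log n)^b' iff a > a', or (a = a' and b > b'). Ranking the 4 terms shows the dominant one is 5 · n^3 · (log n)^3. Hence f(n) ∈ Θ(n^3 · (log n)^3).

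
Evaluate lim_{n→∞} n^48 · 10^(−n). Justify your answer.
lim = 0

Exponentials with base > 1 dominate every fixed polynomial: for any fixed c, n^c / 10^n → 0 as n → ∞ (e.g. by the ratio test, or by writing 10^n = e^(n ln 10) and noting e^(n ln 10) / n^c → ∞). Hence n^48 · 10^(−n) = n^48 / 10^n → 0.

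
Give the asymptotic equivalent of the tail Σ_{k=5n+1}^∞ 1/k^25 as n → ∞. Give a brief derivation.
Σ_{k>5n} 1/k^25 ~ 1/(24 · (5n)^24)

Compare to the integral: ∫_{5n}^∞ x^(−25) dx = [−x^(−24)/24]_{5n}^∞ = 1/((25−1)·(5n)^24). Euler-Maclaurin then gives
  Σ_{k>5n} 1/k^25 = ∫_{5n}^∞ dx/x^25 − 1/(2·(5n)^25) + O(1/(5n)^26).
(Equivalently this is ζ(25) − Σ_{k≤5n} 1/k^25.)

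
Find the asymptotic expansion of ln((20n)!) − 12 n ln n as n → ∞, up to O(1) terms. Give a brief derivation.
ln((20n)!) − 12 n ln n = 8 n ln n + 20(ln 20 − 1) n + (1/2) ln(2π·20n) + O(1/n)

Stirling: ln((20n)!) = 20n ln(20n) − 20n + (1/2) ln(2π·20n) + O(1/n).
Expand 20n ln(20n) = 20n (ln n + ln 20) = 20n ln n + 20n ln 20.
Subtract 12n ln n: leading term is (20 − 12) n ln n = 8 n ln n. The next term is 20n ln 20 − 20n = 20(ln 20 − 1) n. Then the (1/2) ln(2π·20n) correction.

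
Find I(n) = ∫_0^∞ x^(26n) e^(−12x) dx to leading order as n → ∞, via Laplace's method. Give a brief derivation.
I(n) ~ (sqrt(2π·26n) / 12) · (26n/(12e))^(26n)

Write the integrand as exp(26n ln x − 12x) and set f(x) = 26n ln x − 12x. Then f'(x) = 26n/x − 12 = 0 at x* = 26n/12, and f''(x*) = −26n/x*^2 = −12^2/(26n). Laplace's method (interior maximum) gives
  I(n) ~ e^(f(x*)) · sqrt(2π / |f''(x*)|)
        = exp(26n ln(26n/12) − 26n) · sqrt(2π · 26n / 12^2)
        = (26n/12)^(26n) e^(−26n) · sqrt(2π·26n) / 12
        = (sqrt(2π·26n) / 12) · (26n/(12e))^(26n).
This matches Γ(26n+1)/12^(26n+1) with Stirling applied to Γ.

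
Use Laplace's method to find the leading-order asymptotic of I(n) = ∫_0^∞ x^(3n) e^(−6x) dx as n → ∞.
I(n) ~ (sqrt(2π·3n) / 6) · (3n/(6e))^(3n)

Write the integrand as exp(3n ln x − 6x) and set f(x) = 3n ln x − 6x. Then f'(x) = 3n/x − 6 = 0 at x* = 3n/6, and f''(x*) = −3n/x*^2 = −6^2/(3n). Laplace's method (interior maximum) gives
  I(n) ~ e^(f(x*)) · sqrt(2π / |f''(x*)|)
        = exp(3n ln(3n/6) − 3n) · sqrt(2π · 3n / 6^2)
        = (3n/6)^(3n) e^(−3n) · sqrt(2π·3n) / 6
        = (sqrt(2π·3n) / 6) · (3n/(6e))^(3n).
This matches Γ(3n+1)/6^(3n+1) with Stirling applied to Γ.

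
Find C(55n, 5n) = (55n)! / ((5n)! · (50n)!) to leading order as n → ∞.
C(55n, 5n) ~ (285311670611/10000000000)^(5n) · sqrt(11/(20π·5n))

Write N = 5n. Apply Stirling to each factorial:
  (11N)! ~ sqrt(2π·11N) · (11N/e)^(11N),
  N! ~ sqrt(2π N) · (N/e)^N,
  (10N)! ~ sqrt(2π·10N) · (10N/e)^(10N).
The exponential factors combine to (11N)^(11N) / (N^N · (10N)^(10N)) = 11^(11N)/10^(10N) = (11^11/10^10)^N = (285311670611/10000000000)^N.
The square-root prefactors combine to sqrt(2π·11N) / (sqrt(2π N)·sqrt(2π·10N)) = sqrt(11 / (2π·10·N)) = sqrt(11/(20π·5n)).
Substituting N = 5n: C(55n, 5n) ~ (285311670611/10000000000)^(5n) · sqrt(11/(20π·5n)).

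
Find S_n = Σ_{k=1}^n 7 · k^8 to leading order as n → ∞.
S_n ~ 7 · n^9 / 9

By integral comparison (Euler-Maclaurin), Σ_{k=1}^n 7 · k^8 = 7 · ∫_0^n x^8 dx + O(n^8) = 7 · n^9/9 + O(n^8). (Equivalently, Faulhaber's formula gives the same leading term.)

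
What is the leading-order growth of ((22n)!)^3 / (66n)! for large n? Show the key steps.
((22n)!)^3/(66n)! ~ ((2π·22n)^(2/2) / sqrt(3)) · 3^(−3·22n)  →  0

Write N = 22n. Stirling: N! ~ sqrt(2π N)(N/e)^N and (3N)! ~ sqrt(2π·3N)·(3N/e)^(3N).
  (N!)^3/(3N)! ~ (2π N)^(3/2) (N/e)^(3N) / [sqrt(2π·3N) (3N/e)^(3N)]
     = (2π N)^(3/2) / sqrt(2π·3N) · (N/(3N))^(3N)
     = (2π N)^((3−1)/2) / sqrt(3) · 3^(−3N).
Since 3^3 > 1, the factor 3^(−3N) decays exponentially, so the ratio → 0. Substituting N = 22n gives the stated form.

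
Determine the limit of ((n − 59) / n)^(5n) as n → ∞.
lim = e^(−295)

Rewrite as (1 − 59/n)^(5n). By the standard limit (1 + x/n)^n → e^x, we have (1 − 59/n)^n → e^(−59), and raising to the 5th power gives e^(−295).
More precisely, ln[(1 − 59/n)^(5n)] = 5n · ln(1 − 59/n) = 5n · (-59/n + O(1/n^2)) = -295 + O(1/n) → -295.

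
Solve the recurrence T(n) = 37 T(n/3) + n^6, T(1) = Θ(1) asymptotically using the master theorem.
T(n) = Θ(n^6)

log_3 37 ≈ 3.287. f(n) = n^6 dominates n^(log_3 37) since 6 > 3.287, and the regularity condition a·f(n/b) = 37·(n/3)^6 = (37/729)·n^6 ≤ c·f(n) holds with c = 37/729 ≈ 0.0508 < 1. So this is Case 3: T(n) = Θ(f(n)) = Θ(n^6).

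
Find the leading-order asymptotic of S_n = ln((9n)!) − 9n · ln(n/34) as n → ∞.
S_n ~ 9n · (ln 306 − 1) + O(ln n)

Stirling: ln((9n)!) = 9n ln(9n) − 9n + O(ln n).
  S_n = 9n ln(9n) − 9n − 9n ln(n/34) + O(ln n)
      = 9n ln(9n) − 9n ln n + 9n ln 34 − 9n + O(ln n)
      = 9n ln 9 + 9n ln 34 − 9n + O(ln n)
      = 9n (ln 306 − 1) + O(ln n).
Numerically ln(306) − 1 ≈ 4.7236.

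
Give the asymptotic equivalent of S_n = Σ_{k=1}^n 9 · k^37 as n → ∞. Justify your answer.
S_n ~ 9 · n^38 / 38

By integral comparison (Euler-Maclaurin), Σ_{k=1}^n 9 · k^37 = 9 · ∫_0^n x^37 dx + O(n^37) = 9 · n^38/38 + O(n^37). (Equivalently, Faulhaber's formula gives the same leading term.)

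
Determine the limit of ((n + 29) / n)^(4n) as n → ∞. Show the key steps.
lim = e^116

Rewrite as (1 + 29/n)^(4n). By the standard limit (1 + x/n)^n → e^x, we have (1 + 29/n)^n → e^29, and raising to the 4th power gives e^116.
More precisely, ln[(1 + 29/n)^(4n)] = 4n · ln(1 + 29/n) = 4n · (29/n + O(1/n^2)) = 116 + O(1/n) → 116.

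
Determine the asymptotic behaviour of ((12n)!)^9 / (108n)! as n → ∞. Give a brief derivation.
((12n)!)^9/(108n)! ~ ((2π·12n)^(8/2) / 3) · 9^(−9·12n)  →  0

Write N = 12n. Stirling: N! ~ sqrt(2π N)(N/e)^N and (9N)! ~ sqrt(2π·9N)·(9N/e)^(9N).
  (N!)^9/(9N)! ~ (2π N)^(9/2) (N/e)^(9N) / [sqrt(2π·9N) (9N/e)^(9N)]
     = (2π N)^(9/2) / sqrt(2π·9N) · (N/(9N))^(9N)
     = (2π N)^((9−1)/2) / 3 · 9^(−9N).
Since 9^9 > 1, the factor 9^(−9N) decays exponentially, so the ratio → 0. Substituting N = 12n gives the stated form.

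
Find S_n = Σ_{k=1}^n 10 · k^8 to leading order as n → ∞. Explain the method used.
S_n ~ 10 · n^9 / 9

By integral comparison (Euler-Maclaurin), Σ_{k=1}^n 10 · k^8 = 10 · ∫_0^n x^8 dx + O(n^8) = 10 · n^9/9 + O(n^8). (Equivalently, Faulhaber's formula gives the same leading term.)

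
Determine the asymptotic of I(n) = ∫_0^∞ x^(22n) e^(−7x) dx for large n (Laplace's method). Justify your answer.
I(n) ~ (sqrt(2π·22n) / 7) · (22n/(7e))^(22n)

Write the integrand as exp(22n ln x − 7x) and set f(x) = 22n ln x − 7x. Then f'(x) = 22n/x − 7 = 0 at x* = 22n/7, and f''(x*) = −22n/x*^2 = −7^2/(22n). Laplace's method (interior maximum) gives
  I(n) ~ e^(f(x*)) · sqrt(2π / |f''(x*)|)
        = exp(22n ln(22n/7) − 22n) · sqrt(2π · 22n / 7^2)
        = (22n/7)^(22n) e^(−22n) · sqrt(2π·22n) / 7
        = (sqrt(2π·22n) / 7) · (22n/(7e))^(22n).
This matches Γ(22n+1)/7^(22n+1) with Stirling applied to Γ.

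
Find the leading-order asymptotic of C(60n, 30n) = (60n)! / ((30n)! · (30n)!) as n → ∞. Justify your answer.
C(60n, 30n) ~ (4)^(30n) · sqrt(1/(π·30n))

Write N = 30n. Apply Stirling to each factorial:
  (2N)! ~ sqrt(2π·2N) · (2N/e)^(2N),
  N! ~ sqrt(2π N) · (N/e)^N,
  (1N)! ~ sqrt(2π·1N) · (1N/e)^(1N).
The exponential factors combine to (2N)^(2N) / (N^N · (1N)^(1N)) = 2^(2N)/1^(1N) = (2^2/1^1)^N = (4)^N.
The square-root prefactors combine to sqrt(2π·2N) / (sqrt(2π N)·sqrt(2π·1N)) = sqrt(2 / (2π·1·N)) = sqrt(1/(π·30n)).
Substituting N = 30n: C(60n, 30n) ~ (4)^(30n) · sqrt(1/(π·30n)).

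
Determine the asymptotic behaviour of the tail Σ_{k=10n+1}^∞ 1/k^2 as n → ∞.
Σ_{k>10n} 1/k^2 ~ 1/(1 · (10n))

Compare to the integral: ∫_{10n}^∞ x^(−2) dx = [−x^(−1)/1]_{10n}^∞ = 1/((2−1)·(10n)). Euler-Maclaurin then gives
  Σ_{k>10n} 1/k^2 = ∫_{10n}^∞ dx/x^2 − 1/(2·(10n)^2) + O(1/(10n)^3).
(Equivalently this is ζ(2) − Σ_{k≤10n} 1/k^2.)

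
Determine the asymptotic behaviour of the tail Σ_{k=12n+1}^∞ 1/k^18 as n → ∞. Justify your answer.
Σ_{k>12n} 1/k^18 ~ 1/(17 · (12n)^17)

Compare to the integral: ∫_{12n}^∞ x^(−18) dx = [−x^(−17)/17]_{12n}^∞ = 1/((18−1)·(12n)^17). Euler-Maclaurin then gives
  Σ_{k>12n} 1/k^18 = ∫_{12n}^∞ dx/x^18 − 1/(2·(12n)^18) + O(1/(12n)^19).
(Equivalently this is ζ(18) − Σ_{k≤12n} 1/k^18.)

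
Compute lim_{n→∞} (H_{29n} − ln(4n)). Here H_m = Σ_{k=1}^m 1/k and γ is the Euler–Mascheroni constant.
lim = ln(29/4) + γ

By Euler-Maclaurin, H_m = ln m + γ + O(1/m). So
  H_{29n} − ln(4n) = ln(29n) + γ − ln(4n) + O(1/n)
                       = ln(29/4) + γ + O(1/n).
Hence the limit is ln(29/4) + γ.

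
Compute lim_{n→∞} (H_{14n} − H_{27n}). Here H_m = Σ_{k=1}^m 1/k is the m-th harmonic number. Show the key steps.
lim = ln(14/27)

Euler-Maclaurin gives H_m = ln m + γ + 1/(2m) + O(1/m^2). The γ and O(1/m) terms cancel in the difference:
  H_{14n} − H_{27n} = ln(14n) − ln(27n) + O(1/n) = ln(14/27) + O(1/n).
Hence the limit is ln(14/27).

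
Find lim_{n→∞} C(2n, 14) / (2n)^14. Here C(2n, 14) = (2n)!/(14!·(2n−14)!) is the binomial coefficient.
lim = 1/14! = 1/87178291200

With N = 2n → ∞: C(N, 14) / N^14 = [N(N−1)…(N−13)] / (14! · N^14) = (1/14!) · 1 · (1 − 1/(2n)) · … · (1 − 13/(2n)). Each factor → 1 as N → ∞, so the limit is 1/14! = 1/87178291200.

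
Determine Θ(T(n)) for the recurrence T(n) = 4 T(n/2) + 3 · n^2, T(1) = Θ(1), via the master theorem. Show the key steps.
T(n) = Θ(n^2 log n)

log_2 4 = 2, and f(n) = 3 · n^2 = Θ(n^(log_2 4)). This is Case 2 of the master theorem: T(n) = Θ(f(n) · log n) = Θ(n^2 log n).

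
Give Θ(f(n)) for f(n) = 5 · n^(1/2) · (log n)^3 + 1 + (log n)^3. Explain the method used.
f(n) ∈ Θ(n^(1/2) · (log n)^3)

Compare the terms by growth order. For large n, n^a · (log n)^b dominates n^a' · (log n)^b' iff a > a', or (a = a' and b > b'). Ranking the 3 terms shows the dominant one is 5 · n^(1/2) · (log n)^3. Hence f(n) ∈ Θ(n^(1/2) · (log n)^3).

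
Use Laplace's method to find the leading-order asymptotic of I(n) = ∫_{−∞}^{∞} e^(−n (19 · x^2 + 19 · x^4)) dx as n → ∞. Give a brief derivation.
I(n) ~ sqrt(π/(19n))

φ(x) = 19 · x^2 + 19 · x^4 has its unique global minimum at x* = 0 (since φ'(x) = 38x + 76x^3 = 0 only at x = 0 for real x with both coefficients positive, and φ → ∞ as |x| → ∞). At x* = 0, φ(0) = 0 and φ''(0) = 38. Laplace's method then gives
  I(n) ~ sqrt(2π / (n · φ''(0))) · e^(−n φ(0)) = sqrt(2π / (38n)) = sqrt(π/(19n)).
The 19 · x^4 term contributes only at subleading order (an O(1/n) relative correction).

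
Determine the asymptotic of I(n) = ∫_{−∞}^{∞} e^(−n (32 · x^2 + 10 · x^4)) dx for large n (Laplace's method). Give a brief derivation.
I(n) ~ sqrt(π/(32n))

φ(x) = 32 · x^2 + 10 · x^4 has its unique global minimum at x* = 0 (since φ'(x) = 64x + 40x^3 = 0 only at x = 0 for real x with both coefficients positive, and φ → ∞ as |x| → ∞). At x* = 0, φ(0) = 0 and φ''(0) = 64. Laplace's method then gives
  I(n) ~ sqrt(2π / (n · φ''(0))) · e^(−n φ(0)) = sqrt(2π / (64n)) = sqrt(π/(32n)).
The 10 · x^4 term contributes only at subleading order (an O(1/n) relative correction).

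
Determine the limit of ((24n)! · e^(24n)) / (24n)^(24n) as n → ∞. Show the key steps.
lim = ∞

Stirling: (24n)! ~ sqrt(2π·24n) · (24n/e)^(24n). Hence
  (24n)! · e^(24n) / (24n)^(24n) ~ sqrt(2π·24n) = sqrt(2π·24) · sqrt(n) → ∞.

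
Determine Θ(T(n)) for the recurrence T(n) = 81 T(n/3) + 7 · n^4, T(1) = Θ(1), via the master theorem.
T(n) = Θ(n^4 log n)

log_3 81 = 4, and f(n) = 7 · n^4 = Θ(n^(log_3 81)). This is Case 2 of the master theorem: T(n) = Θ(f(n) · log n) = Θ(n^4 log n).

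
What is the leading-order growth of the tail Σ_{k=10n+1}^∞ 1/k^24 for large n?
Σ_{k>10n} 1/k^24 ~ 1/(23 · (10n)^23)

Compare to the integral: ∫_{10n}^∞ x^(−24) dx = [−x^(−23)/23]_{10n}^∞ = 1/((24−1)·(10n)^23). Euler-Maclaurin then gives
  Σ_{k>10n} 1/k^24 = ∫_{10n}^∞ dx/x^24 − 1/(2·(10n)^24) + O(1/(10n)^25).
(Equivalently this is ζ(24) − Σ_{k≤10n} 1/k^24.)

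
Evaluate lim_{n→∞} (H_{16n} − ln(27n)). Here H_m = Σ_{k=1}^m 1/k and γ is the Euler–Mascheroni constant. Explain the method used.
lim = ln(16/27) + γ

By Euler-Maclaurin, H_m = ln m + γ + O(1/m). So
  H_{16n} − ln(27n) = ln(16n) + γ − ln(27n) + O(1/n)
                       = ln(16/27) + γ + O(1/n).
Hence the limit is ln(16/27) + γ.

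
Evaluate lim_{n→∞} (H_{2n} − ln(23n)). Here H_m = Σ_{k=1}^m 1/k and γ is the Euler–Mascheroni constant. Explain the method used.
lim = ln(2/23) + γ

By Euler-Maclaurin, H_m = ln m + γ + O(1/m). So
  H_{2n} − ln(23n) = ln(2n) + γ − ln(23n) + O(1/n)
                       = ln(2/23) + γ + O(1/n).
Hence the limit is ln(2/23) + γ.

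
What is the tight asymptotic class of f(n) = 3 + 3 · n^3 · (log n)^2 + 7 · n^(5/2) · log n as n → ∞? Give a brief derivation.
f(n) ∈ Θ(n^3 · (log n)^2)

Compare the terms by growth order. For large n, n^a · (log n)^b dominates n^a' · (log n)^b' iff a > a', or (a = a' and b > b'). Ranking the 3 terms shows the dominant one is 3 · n^3 · (log n)^2. Hence f(n) ∈ Θ(n^3 · (log n)^2).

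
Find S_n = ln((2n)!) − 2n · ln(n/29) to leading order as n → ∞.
S_n ~ 2n · (ln 58 − 1) + O(ln n)

Stirling: ln((2n)!) = 2n ln(2n) − 2n + O(ln n).
  S_n = 2n ln(2n) − 2n − 2n ln(n/29) + O(ln n)
      = 2n ln(2n) − 2n ln n + 2n ln 29 − 2n + O(ln n)
      = 2n ln 2 + 2n ln 29 − 2n + O(ln n)
      = 2n (ln 58 − 1) + O(ln n).
Numerically ln(58) − 1 ≈ 3.0604.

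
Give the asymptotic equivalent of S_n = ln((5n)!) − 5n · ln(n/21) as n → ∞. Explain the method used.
S_n ~ 5n · (ln 105 − 1) + O(ln n)

Stirling: ln((5n)!) = 5n ln(5n) − 5n + O(ln n).
  S_n = 5n ln(5n) − 5n − 5n ln(n/21) + O(ln n)
      = 5n ln(5n) − 5n ln n + 5n ln 21 − 5n + O(ln n)
      = 5n ln 5 + 5n ln 21 − 5n + O(ln n)
      = 5n (ln 105 − 1) + O(ln n).
Numerically ln(105) − 1 ≈ 3.6540.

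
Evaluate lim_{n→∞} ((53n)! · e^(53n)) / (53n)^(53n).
lim = ∞

Stirling: (53n)! ~ sqrt(2π·53n) · (53n/e)^(53n). Hence
  (53n)! · e^(53n) / (53n)^(53n) ~ sqrt(2π·53n) = sqrt(2π·53) · sqrt(n) → ∞.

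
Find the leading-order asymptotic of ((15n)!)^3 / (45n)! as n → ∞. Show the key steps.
((15n)!)^3/(45n)! ~ ((2π·15n)^(2/2) / sqrt(3)) · 3^(−3·15n)  →  0

Write N = 15n. Stirling: N! ~ sqrt(2π N)(N/e)^N and (3N)! ~ sqrt(2π·3N)·(3N/e)^(3N).
  (N!)^3/(3N)! ~ (2π N)^(3/2) (N/e)^(3N) / [sqrt(2π·3N) (3N/e)^(3N)]
     = (2π N)^(3/2) / sqrt(2π·3N) · (N/(3N))^(3N)
     = (2π N)^((3−1)/2) / sqrt(3) · 3^(−3N).
Since 3^3 > 1, the factor 3^(−3N) decays exponentially, so the ratio → 0. Substituting N = 15n gives the stated form.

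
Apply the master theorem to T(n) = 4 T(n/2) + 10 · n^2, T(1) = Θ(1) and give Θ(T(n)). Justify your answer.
T(n) = Θ(n^2 log n)

log_2 4 = 2, and f(n) = 10 · n^2 = Θ(n^(log_2 4)). This is Case 2 of the master theorem: T(n) = Θ(f(n) · log n) = Θ(n^2 log n).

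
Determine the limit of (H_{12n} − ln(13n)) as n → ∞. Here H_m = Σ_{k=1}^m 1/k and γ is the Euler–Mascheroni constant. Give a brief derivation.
lim = ln(12/13) + γ

By Euler-Maclaurin, H_m = ln m + γ + O(1/m). So
  H_{12n} − ln(13n) = ln(12n) + γ − ln(13n) + O(1/n)
                       = ln(12/13) + γ + O(1/n).
Hence the limit is ln(12/13) + γ.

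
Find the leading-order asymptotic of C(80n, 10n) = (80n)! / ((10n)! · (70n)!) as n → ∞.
C(80n, 10n) ~ (16777216/823543)^(10n) · sqrt(4/(7π·10n))

Write N = 10n. Apply Stirling to each factorial:
  (8N)! ~ sqrt(2π·8N) · (8N/e)^(8N),
  N! ~ sqrt(2π N) · (N/e)^N,
  (7N)! ~ sqrt(2π·7N) · (7N/e)^(7N).
The exponential factors combine to (8N)^(8N) / (N^N · (7N)^(7N)) = 8^(8N)/7^(7N) = (8^8/7^7)^N = (16777216/823543)^N.
The square-root prefactors combine to sqrt(2π·8N) / (sqrt(2π N)·sqrt(2π·7N)) = sqrt(8 / (2π·7·N)) = sqrt(4/(7π·10n)).
Substituting N = 10n: C(80n, 10n) ~ (16777216/823543)^(10n) · sqrt(4/(7π·10n)).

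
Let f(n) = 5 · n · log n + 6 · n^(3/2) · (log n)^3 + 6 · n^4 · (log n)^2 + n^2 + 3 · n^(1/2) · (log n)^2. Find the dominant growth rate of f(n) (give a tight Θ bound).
f(n) ∈ Θ(n^4 · (log n)^2)

Compare the terms by growth order. For large n, n^a · (log n)^b dominates n^a' · (log n)^b' iff a > a', or (a = a' and b > b'). Ranking the 5 terms shows the dominant one is 6 · n^4 · (log n)^2. Hence f(n) ∈ Θ(n^4 · (log n)^2).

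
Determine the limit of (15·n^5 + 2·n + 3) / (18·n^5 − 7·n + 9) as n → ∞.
lim = 15/18 = 5/6

For large n the leading n^5 terms dominate both numerator and denominator. Dividing top and bottom by n^5, every other term tends to 0, leaving 15/18 = 5/6.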